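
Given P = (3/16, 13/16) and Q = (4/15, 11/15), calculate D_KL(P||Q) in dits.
0.0075 dits

KL divergence: D_KL(P||Q) = Σ p(x) log(p(x)/q(x))

Computing term by term:
  x=0: 3/16 × log_10[(3/16)/(4/15)] = 3/16 × -0.1530 = -0.0287
  x=1: 13/16 × log_10[(13/16)/(11/15)] = 13/16 × 0.0445 = 0.0362

D_KL(P||Q) = 0.0075 dits

Note: KL divergence is always non-negative and equals 0 iff P = Q.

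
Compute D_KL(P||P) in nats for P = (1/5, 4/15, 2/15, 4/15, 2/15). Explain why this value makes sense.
0.0000 nats

KL divergence satisfies the Gibbs inequality: D_KL(P||Q) ≥ 0 for all distributions P, Q.

D_KL(P||Q) = Σ p(x) log(p(x)/q(x))
Each term is p(x) × log_e(p(x)/p(x)) = p(x) × log_e(1) = 0, so the sum is 0.
D_KL(P||Q) = 0.0000 nats

When P = Q, the KL divergence is exactly 0, as there is no 'divergence' between identical distributions.

This non-negativity is a fundamental property: relative entropy cannot be negative because it measures how different Q is from P.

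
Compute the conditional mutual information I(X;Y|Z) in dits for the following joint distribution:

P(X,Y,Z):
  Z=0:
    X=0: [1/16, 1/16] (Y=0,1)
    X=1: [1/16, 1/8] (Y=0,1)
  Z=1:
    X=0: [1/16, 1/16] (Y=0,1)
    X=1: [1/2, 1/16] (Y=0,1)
0.0206 dits

Conditional mutual information: I(X;Y|Z) = H(X|Z) + H(Y|Z) - H(X,Y|Z)

H(Z) = 0.2697
H(X,Z) = 0.5026 → H(X|Z) = 0.2329
H(Y,Z) = 0.5026 → H(Y|Z) = 0.2329
H(X,Y,Z) = 0.7149 → H(X,Y|Z) = 0.4452

I(X;Y|Z) = 0.2329 + 0.2329 - 0.4452 = 0.0206 dits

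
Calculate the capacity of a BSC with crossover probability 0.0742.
0.6186 bits

For a binary symmetric channel (BSC) with error probability p:
Capacity C = 1 - H(p) bits per symbol

where H(p) = -p log₂(p) - (1-p) log₂(1-p) is the binary entropy function.

H(0.0742) = 0.3814 bits
C = 1 - 0.3814 = 0.6186 bits per symbol

This means we can reliably transmit up to 0.6186 bits of information per channel use.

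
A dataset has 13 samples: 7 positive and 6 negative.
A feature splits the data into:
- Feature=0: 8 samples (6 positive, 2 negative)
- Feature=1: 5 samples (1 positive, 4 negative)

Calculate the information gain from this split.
0.2188 bits

Information Gain = H(Y) - H(Y|Feature)

Before split:
P(positive) = 7/13 = 0.5385
H(Y) = 0.9957 bits

After split:
Feature=0: H = 0.8113 bits (weight = 8/13)
Feature=1: H = 0.7219 bits (weight = 5/13)
H(Y|Feature) = (8/13)×0.8113 + (5/13)×0.7219 = 0.7769 bits

Information Gain = 0.9957 - 0.7769 = 0.2188 bits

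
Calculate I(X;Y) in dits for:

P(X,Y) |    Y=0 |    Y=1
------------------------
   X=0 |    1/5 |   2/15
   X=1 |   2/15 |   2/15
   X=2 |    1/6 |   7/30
0.0053 dits

Mutual information: I(X;Y) = H(X) + H(Y) - H(X,Y)

Marginals:
P(X) = (1/3, 4/15, 2/5), H(X) = 0.4713 dits
P(Y) = (1/2, 1/2), H(Y) = 0.3010 dits

Joint entropy: H(X,Y) = 0.7670 dits

I(X;Y) = 0.4713 + 0.3010 - 0.7670 = 0.0053 dits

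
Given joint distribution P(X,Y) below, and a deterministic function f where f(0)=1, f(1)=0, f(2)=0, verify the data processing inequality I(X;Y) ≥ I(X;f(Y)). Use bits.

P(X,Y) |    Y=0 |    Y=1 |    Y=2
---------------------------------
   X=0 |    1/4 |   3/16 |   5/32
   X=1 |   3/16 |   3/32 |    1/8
I(X;Y) = 0.0064, I(X;f(Y)) = 0.0012, inequality holds: 0.0064 ≥ 0.0012

Data Processing Inequality: For any Markov chain X → Y → Z, we have I(X;Y) ≥ I(X;Z).

Here Z = f(Y) is a deterministic function of Y, forming X → Y → Z.

Original I(X;Y) = 0.0064 bits

After applying f:
P(X,Z) where Z=f(Y):
- P(X,Z=0) = P(X,Y=1) + P(X,Y=2)
- P(X,Z=1) = P(X,Y=0)

I(X;Z) = I(X;f(Y)) = 0.0012 bits

Verification: 0.0064 ≥ 0.0012 ✓

Information cannot be created by processing; the function f can only lose information about X.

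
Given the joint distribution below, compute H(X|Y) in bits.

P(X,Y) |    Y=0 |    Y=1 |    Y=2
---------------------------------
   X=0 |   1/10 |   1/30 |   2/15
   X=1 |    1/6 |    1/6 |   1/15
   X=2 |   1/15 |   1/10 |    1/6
1.4488 bits

Using the chain rule: H(X|Y) = H(X,Y) - H(Y)

First, compute H(X,Y) = 3.0289 bits

Marginal P(Y) = (1/3, 3/10, 11/30)
H(Y) = 1.5801 bits

H(X|Y) = H(X,Y) - H(Y) = 3.0289 - 1.5801 = 1.4488 bits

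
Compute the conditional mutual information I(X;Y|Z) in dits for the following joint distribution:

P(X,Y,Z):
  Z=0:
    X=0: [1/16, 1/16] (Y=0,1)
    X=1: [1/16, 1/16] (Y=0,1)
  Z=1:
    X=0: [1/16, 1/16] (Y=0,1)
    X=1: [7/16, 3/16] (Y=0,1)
0.0039 dits

Conditional mutual information: I(X;Y|Z) = H(X|Z) + H(Y|Z) - H(X,Y|Z)

H(Z) = 0.2442
H(X,Z) = 0.4662 → H(X|Z) = 0.2220
H(Y,Z) = 0.5268 → H(Y|Z) = 0.2826
H(X,Y,Z) = 0.7449 → H(X,Y|Z) = 0.5007

I(X;Y|Z) = 0.2220 + 0.2826 - 0.5007 = 0.0039 dits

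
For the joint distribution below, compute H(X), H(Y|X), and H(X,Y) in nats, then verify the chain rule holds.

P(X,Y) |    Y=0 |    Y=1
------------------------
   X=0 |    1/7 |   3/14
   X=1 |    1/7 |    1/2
H(X,Y) = 1.2326, H(X) = 0.6518, H(Y|X) = 0.5809 (all in nats)

Chain rule: H(X,Y) = H(X) + H(Y|X)

Left side — joint entropy directly:
H(X,Y) = -Σ p(x,y) log p(x,y) = 1.2326 nats

Right side — compute H(Y|X) from the conditional distributions:
P(X) = (5/14, 9/14), so H(X) = 0.6518 nats
H(Y|X) = Σ_x P(X=x) · H(Y|X=x):
  P(Y|X=0) = (2/5, 3/5), H(Y|X=0) = 0.6730, weight P(X=0) = 5/14
  P(Y|X=1) = (2/9, 7/9), H(Y|X=1) = 0.5297, weight P(X=1) = 9/14
H(Y|X) = 0.5809 nats

H(X) + H(Y|X) = 0.6518 + 0.5809 = 1.2326 nats

Both sides equal 1.2326 nats. ✓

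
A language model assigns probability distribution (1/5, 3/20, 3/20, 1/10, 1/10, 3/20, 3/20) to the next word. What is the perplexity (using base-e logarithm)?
6.8256

Perplexity is e^H (or exp(H) for natural log).

First, H = -Σ p log p = 1.9207 nats
Perplexity = e^1.9207 = 6.8256

Interpretation: The model's uncertainty is equivalent to choosing uniformly among 6.8 options.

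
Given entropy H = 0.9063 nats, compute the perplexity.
2.4751

Perplexity is e^H (or exp(H) for natural log).

H = 0.9063 nats
Perplexity = e^0.9063 = 2.4751

Interpretation: The model's uncertainty is equivalent to choosing uniformly among 2.5 options.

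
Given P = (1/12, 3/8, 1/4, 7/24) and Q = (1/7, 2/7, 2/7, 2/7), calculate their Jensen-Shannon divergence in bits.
0.0110 bits

Jensen-Shannon divergence is:
JSD(P||Q) = 0.5 × D_KL(P||M) + 0.5 × D_KL(Q||M)
where M = 0.5 × (P + Q) is the mixture distribution.

M = 0.5 × (1/12, 3/8, 1/4, 7/24) + 0.5 × (1/7, 2/7, 2/7, 2/7) = (0.113095, 0.330357, 0.267857, 0.28869)

D_KL(P||M) = 0.0113 bits
D_KL(Q||M) = 0.0106 bits

JSD(P||Q) = 0.5 × 0.0113 + 0.5 × 0.0106 = 0.0110 bits

Unlike KL divergence, JSD is symmetric and bounded: 0 ≤ JSD ≤ log(2).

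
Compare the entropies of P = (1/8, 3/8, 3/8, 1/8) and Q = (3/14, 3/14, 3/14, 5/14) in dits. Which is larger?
Q

Computing entropies in dits:
H(P) = 0.5452
H(Q) = 0.5898

Distribution Q has higher entropy.

Intuition: The distribution closer to uniform (more spread out) has higher entropy.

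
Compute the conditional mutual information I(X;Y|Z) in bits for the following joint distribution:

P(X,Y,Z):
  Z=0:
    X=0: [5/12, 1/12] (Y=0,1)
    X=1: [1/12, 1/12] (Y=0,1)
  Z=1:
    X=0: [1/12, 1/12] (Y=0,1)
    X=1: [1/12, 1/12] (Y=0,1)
0.0492 bits

Conditional mutual information: I(X;Y|Z) = H(X|Z) + H(Y|Z) - H(X,Y|Z)

H(Z) = 0.9183
H(X,Z) = 1.7925 → H(X|Z) = 0.8742
H(Y,Z) = 1.7925 → H(Y|Z) = 0.8742
H(X,Y,Z) = 2.6175 → H(X,Y|Z) = 1.6992

I(X;Y|Z) = 0.8742 + 0.8742 - 1.6992 = 0.0492 bits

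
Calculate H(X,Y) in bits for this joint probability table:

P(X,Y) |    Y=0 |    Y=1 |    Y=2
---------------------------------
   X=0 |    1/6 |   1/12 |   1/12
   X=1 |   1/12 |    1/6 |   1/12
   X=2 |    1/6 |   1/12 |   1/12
3.0850 bits

Joint entropy is H(X,Y) = -Σ_{x,y} p(x,y) log p(x,y).

Summing over all non-zero entries:
H(X,Y) = -[1/6·log_2(1/6) + 1/12·log_2(1/12) + 1/12·log_2(1/12) + 1/12·log_2(1/12) + 1/6·log_2(1/6) + 1/12·log_2(1/12) + 1/6·log_2(1/6) + 1/12·log_2(1/12) + 1/12·log_2(1/12)]
H(X,Y) = 3.0850 bits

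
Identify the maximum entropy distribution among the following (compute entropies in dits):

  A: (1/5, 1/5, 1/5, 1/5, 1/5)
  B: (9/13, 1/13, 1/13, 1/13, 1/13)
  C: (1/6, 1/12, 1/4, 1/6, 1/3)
A

For a discrete distribution over n outcomes, entropy is maximized by the uniform distribution.

Computing entropies:
H(A) = 0.6990 dits
H(B) = 0.4533 dits
H(C) = 0.6589 dits

The uniform distribution (where all probabilities equal 1/5) achieves the maximum entropy of log_10(5) = 0.6990 dits.

Distribution A has the highest entropy.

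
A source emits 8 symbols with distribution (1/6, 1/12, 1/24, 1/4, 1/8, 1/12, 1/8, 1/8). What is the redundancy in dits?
0.0469 dits

Redundancy measures how far a source is from maximum entropy:
R = H_max - H(X)

Maximum entropy for 8 symbols: H_max = log_10(8) = 0.9031 dits
Actual entropy: H(X) = 0.8562 dits
Redundancy: R = 0.9031 - 0.8562 = 0.0469 dits

This redundancy represents potential for compression: the source could be compressed by 0.0469 dits per symbol.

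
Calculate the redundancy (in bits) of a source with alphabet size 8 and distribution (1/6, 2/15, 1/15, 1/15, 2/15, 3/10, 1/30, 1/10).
0.2562 bits

Redundancy measures how far a source is from maximum entropy:
R = H_max - H(X)

Maximum entropy for 8 symbols: H_max = log_2(8) = 3.0000 bits
Actual entropy: H(X) = 2.7438 bits
Redundancy: R = 3.0000 - 2.7438 = 0.2562 bits

This redundancy represents potential for compression: the source could be compressed by 0.2562 bits per symbol.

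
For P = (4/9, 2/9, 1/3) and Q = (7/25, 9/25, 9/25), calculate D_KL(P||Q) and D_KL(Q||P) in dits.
D_KL(P||Q) = 0.0315, D_KL(Q||P) = 0.0313

KL divergence is not symmetric: D_KL(P||Q) ≠ D_KL(Q||P) in general.

D_KL(P||Q) = 0.0315 dits
D_KL(Q||P) = 0.0313 dits

No, they are not equal!

This asymmetry is why KL divergence is not a true distance metric.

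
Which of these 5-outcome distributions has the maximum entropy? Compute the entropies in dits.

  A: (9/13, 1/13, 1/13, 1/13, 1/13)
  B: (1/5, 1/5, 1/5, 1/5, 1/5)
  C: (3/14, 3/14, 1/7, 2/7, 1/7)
B

For a discrete distribution over n outcomes, entropy is maximized by the uniform distribution.

Computing entropies:
H(A) = 0.4533 dits
H(B) = 0.6990 dits
H(C) = 0.6836 dits

The uniform distribution (where all probabilities equal 1/5) achieves the maximum entropy of log_10(5) = 0.6990 dits.

Distribution B has the highest entropy.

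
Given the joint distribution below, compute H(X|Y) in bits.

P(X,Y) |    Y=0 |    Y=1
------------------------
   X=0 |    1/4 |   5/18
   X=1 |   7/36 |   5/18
0.9950 bits

Using the chain rule: H(X|Y) = H(X,Y) - H(Y)

First, compute H(X,Y) = 1.9861 bits

Marginal P(Y) = (4/9, 5/9)
H(Y) = 0.9911 bits

H(X|Y) = H(X,Y) - H(Y) = 1.9861 - 0.9911 = 0.9950 bits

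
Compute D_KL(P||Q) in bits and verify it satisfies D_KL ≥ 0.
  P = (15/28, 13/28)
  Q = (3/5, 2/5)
0.0122 bits

KL divergence satisfies the Gibbs inequality: D_KL(P||Q) ≥ 0 for all distributions P, Q.

D_KL(P||Q) = Σ p(x) log(p(x)/q(x))
Term by term:
  x=0: 15/28 × log_2[(15/28)/(3/5)] = -0.0876
  x=1: 13/28 × log_2[(13/28)/(2/5)] = 0.0998
D_KL(P||Q) = 0.0122 bits

D_KL(P||Q) = 0.0122 ≥ 0 ✓

This non-negativity is a fundamental property: relative entropy cannot be negative because it measures how different Q is from P.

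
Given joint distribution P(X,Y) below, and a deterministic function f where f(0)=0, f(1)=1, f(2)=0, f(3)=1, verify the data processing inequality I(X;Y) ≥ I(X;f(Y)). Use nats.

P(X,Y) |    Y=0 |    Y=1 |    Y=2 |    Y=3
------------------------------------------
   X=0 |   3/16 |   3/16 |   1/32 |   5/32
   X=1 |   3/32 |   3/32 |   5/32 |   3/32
I(X;Y) = 0.0774, I(X;f(Y)) = 0.0165, inequality holds: 0.0774 ≥ 0.0165

Data Processing Inequality: For any Markov chain X → Y → Z, we have I(X;Y) ≥ I(X;Z).

Here Z = f(Y) is a deterministic function of Y, forming X → Y → Z.

Original I(X;Y) = 0.0774 nats

After applying f:
P(X,Z) where Z=f(Y):
- P(X,Z=0) = P(X,Y=0) + P(X,Y=2)
- P(X,Z=1) = P(X,Y=1) + P(X,Y=3)

I(X;Z) = I(X;f(Y)) = 0.0165 nats

Verification: 0.0774 ≥ 0.0165 ✓

Information cannot be created by processing; the function f can only lose information about X.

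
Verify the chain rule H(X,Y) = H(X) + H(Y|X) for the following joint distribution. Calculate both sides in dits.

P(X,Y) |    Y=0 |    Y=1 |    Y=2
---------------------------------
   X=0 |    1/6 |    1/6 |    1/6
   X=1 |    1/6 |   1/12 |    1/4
H(X,Y) = 0.7592, H(X) = 0.3010, H(Y|X) = 0.4582 (all in dits)

Chain rule: H(X,Y) = H(X) + H(Y|X)

Left side — joint entropy directly:
H(X,Y) = -Σ p(x,y) log p(x,y) = 0.7592 dits

Right side — compute H(Y|X) from the conditional distributions:
P(X) = (1/2, 1/2), so H(X) = 0.3010 dits
H(Y|X) = Σ_x P(X=x) · H(Y|X=x):
  P(Y|X=0) = (1/3, 1/3, 1/3), H(Y|X=0) = 0.4771, weight P(X=0) = 1/2
  P(Y|X=1) = (1/3, 1/6, 1/2), H(Y|X=1) = 0.4392, weight P(X=1) = 1/2
H(Y|X) = 0.4582 dits

H(X) + H(Y|X) = 0.3010 + 0.4582 = 0.7592 dits

Both sides equal 0.7592 dits. ✓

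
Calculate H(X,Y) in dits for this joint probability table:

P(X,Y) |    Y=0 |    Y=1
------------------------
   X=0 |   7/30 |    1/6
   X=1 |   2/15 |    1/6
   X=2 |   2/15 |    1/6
0.7699 dits

Joint entropy is H(X,Y) = -Σ_{x,y} p(x,y) log p(x,y).

Summing over all non-zero entries:
H(X,Y) = -[7/30·log_10(7/30) + 1/6·log_10(1/6) + 2/15·log_10(2/15) + 1/6·log_10(1/6) + 2/15·log_10(2/15) + 1/6·log_10(1/6)]
H(X,Y) = 0.7699 dits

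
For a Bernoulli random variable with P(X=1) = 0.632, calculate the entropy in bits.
0.9491 bits

The binary entropy function is:
H(p) = -p log(p) - (1-p) log(1-p)

H(0.632) = -0.632 × log_2(0.632) - 0.368 × log_2(0.368)
H(0.632) = 0.9491 bits

Note: Binary entropy is maximized at p=0.5 (H=1 bit) and minimized at p=0 or p=1 (H=0).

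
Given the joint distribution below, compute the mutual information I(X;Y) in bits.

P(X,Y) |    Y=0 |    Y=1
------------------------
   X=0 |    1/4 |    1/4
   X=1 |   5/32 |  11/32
0.0265 bits

Mutual information: I(X;Y) = H(X) + H(Y) - H(X,Y)

Marginals:
P(X) = (1/2, 1/2), H(X) = 1.0000 bits
P(Y) = (13/32, 19/32), H(Y) = 0.9745 bits

Joint entropy: H(X,Y) = 1.9480 bits

I(X;Y) = 1.0000 + 0.9745 - 1.9480 = 0.0265 bits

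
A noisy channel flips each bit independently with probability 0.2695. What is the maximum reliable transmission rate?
0.1593 bits

For a binary symmetric channel (BSC) with error probability p:
Capacity C = 1 - H(p) bits per symbol

where H(p) = -p log₂(p) - (1-p) log₂(1-p) is the binary entropy function.

H(0.2695) = 0.8407 bits
C = 1 - 0.8407 = 0.1593 bits per symbol

This means we can reliably transmit up to 0.1593 bits of information per channel use.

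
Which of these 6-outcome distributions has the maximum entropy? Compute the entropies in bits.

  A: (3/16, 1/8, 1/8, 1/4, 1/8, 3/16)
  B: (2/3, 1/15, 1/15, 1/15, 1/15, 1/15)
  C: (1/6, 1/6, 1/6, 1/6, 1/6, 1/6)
C

For a discrete distribution over n outcomes, entropy is maximized by the uniform distribution.

Computing entropies:
H(A) = 2.5306 bits
H(B) = 1.6923 bits
H(C) = 2.5850 bits

The uniform distribution (where all probabilities equal 1/6) achieves the maximum entropy of log_2(6) = 2.5850 bits.

Distribution C has the highest entropy.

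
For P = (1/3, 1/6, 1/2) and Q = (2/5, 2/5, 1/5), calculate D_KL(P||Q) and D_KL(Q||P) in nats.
D_KL(P||Q) = 0.2515, D_KL(Q||P) = 0.2399

KL divergence is not symmetric: D_KL(P||Q) ≠ D_KL(Q||P) in general.

D_KL(P||Q) = 0.2515 nats
D_KL(Q||P) = 0.2399 nats

No, they are not equal!

This asymmetry is why KL divergence is not a true distance metric.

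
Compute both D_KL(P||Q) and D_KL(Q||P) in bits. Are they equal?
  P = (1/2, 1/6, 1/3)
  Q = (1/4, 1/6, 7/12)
D_KL(P||Q) = 0.2309, D_KL(Q||P) = 0.2210

KL divergence is not symmetric: D_KL(P||Q) ≠ D_KL(Q||P) in general.

D_KL(P||Q) = 0.2309 bits
D_KL(Q||P) = 0.2210 bits

No, they are not equal!

This asymmetry is why KL divergence is not a true distance metric.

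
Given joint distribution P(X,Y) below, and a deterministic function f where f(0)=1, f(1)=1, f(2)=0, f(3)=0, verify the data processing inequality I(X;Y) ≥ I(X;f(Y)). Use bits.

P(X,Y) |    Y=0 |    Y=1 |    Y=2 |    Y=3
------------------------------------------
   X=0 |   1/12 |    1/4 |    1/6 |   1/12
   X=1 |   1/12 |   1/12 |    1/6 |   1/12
I(X;Y) = 0.0428, I(X;f(Y)) = 0.0207, inequality holds: 0.0428 ≥ 0.0207

Data Processing Inequality: For any Markov chain X → Y → Z, we have I(X;Y) ≥ I(X;Z).

Here Z = f(Y) is a deterministic function of Y, forming X → Y → Z.

Original I(X;Y) = 0.0428 bits

After applying f:
P(X,Z) where Z=f(Y):
- P(X,Z=0) = P(X,Y=2) + P(X,Y=3)
- P(X,Z=1) = P(X,Y=0) + P(X,Y=1)

I(X;Z) = I(X;f(Y)) = 0.0207 bits

Verification: 0.0428 ≥ 0.0207 ✓

Information cannot be created by processing; the function f can only lose information about X.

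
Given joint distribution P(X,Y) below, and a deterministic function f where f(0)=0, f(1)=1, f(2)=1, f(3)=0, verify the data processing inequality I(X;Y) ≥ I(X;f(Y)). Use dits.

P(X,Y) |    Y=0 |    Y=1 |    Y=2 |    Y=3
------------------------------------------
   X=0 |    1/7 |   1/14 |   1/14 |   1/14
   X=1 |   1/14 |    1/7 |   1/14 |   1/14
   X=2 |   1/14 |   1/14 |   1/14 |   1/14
I(X;Y) = 0.0123, I(X;f(Y)) = 0.0062, inequality holds: 0.0123 ≥ 0.0062

Data Processing Inequality: For any Markov chain X → Y → Z, we have I(X;Y) ≥ I(X;Z).

Here Z = f(Y) is a deterministic function of Y, forming X → Y → Z.

Original I(X;Y) = 0.0123 dits

After applying f:
P(X,Z) where Z=f(Y):
- P(X,Z=0) = P(X,Y=0) + P(X,Y=3)
- P(X,Z=1) = P(X,Y=1) + P(X,Y=2)

I(X;Z) = I(X;f(Y)) = 0.0062 dits

Verification: 0.0123 ≥ 0.0062 ✓

Information cannot be created by processing; the function f can only lose information about X.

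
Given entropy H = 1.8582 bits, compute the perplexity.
3.6256

Perplexity is 2^H (or exp(H) for natural log).

H = 1.8582 bits
Perplexity = 2^1.8582 = 3.6256

Interpretation: The model's uncertainty is equivalent to choosing uniformly among 3.6 options.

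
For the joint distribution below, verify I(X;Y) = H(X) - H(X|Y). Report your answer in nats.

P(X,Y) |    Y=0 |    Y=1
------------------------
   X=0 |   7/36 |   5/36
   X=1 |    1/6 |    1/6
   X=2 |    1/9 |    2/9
I(X;Y) = 0.0220 nats

Mutual information has multiple equivalent forms:
- I(X;Y) = H(X) - H(X|Y)
- I(X;Y) = H(Y) - H(Y|X)
- I(X;Y) = H(X) + H(Y) - H(X,Y)

Computing all quantities:
H(X) = 1.0986, H(Y) = 0.6916, H(X,Y) = 1.7682
H(X|Y) = 1.0766, H(Y|X) = 0.6696

Verification:
H(X) - H(X|Y) = 1.0986 - 1.0766 = 0.0220
H(Y) - H(Y|X) = 0.6916 - 0.6696 = 0.0220
H(X) + H(Y) - H(X,Y) = 1.0986 + 0.6916 - 1.7682 = 0.0220

All forms give I(X;Y) = 0.0220 nats. ✓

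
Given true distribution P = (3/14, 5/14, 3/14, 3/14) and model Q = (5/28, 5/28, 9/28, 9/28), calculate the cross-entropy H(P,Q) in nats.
1.4709 nats

Cross-entropy: H(P,Q) = -Σ p(x) log q(x)

Alternatively: H(P,Q) = H(P) + D_KL(P||Q)
H(P) = 1.3580 nats
D_KL(P||Q) = 0.1129 nats

H(P,Q) = 1.3580 + 0.1129 = 1.4709 nats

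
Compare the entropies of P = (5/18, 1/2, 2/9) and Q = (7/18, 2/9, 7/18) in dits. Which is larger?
Q

Computing entropies in dits:
H(P) = 0.4502
H(Q) = 0.4642

Distribution Q has higher entropy.

Intuition: The distribution closer to uniform (more spread out) has higher entropy.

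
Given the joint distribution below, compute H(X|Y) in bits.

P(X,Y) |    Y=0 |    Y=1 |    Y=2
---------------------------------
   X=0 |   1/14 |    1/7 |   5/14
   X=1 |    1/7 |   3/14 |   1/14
0.8221 bits

Using the chain rule: H(X|Y) = H(X,Y) - H(Y)

First, compute H(X,Y) = 2.3527 bits

Marginal P(Y) = (3/14, 5/14, 3/7)
H(Y) = 1.5306 bits

H(X|Y) = H(X,Y) - H(Y) = 2.3527 - 1.5306 = 0.8221 bits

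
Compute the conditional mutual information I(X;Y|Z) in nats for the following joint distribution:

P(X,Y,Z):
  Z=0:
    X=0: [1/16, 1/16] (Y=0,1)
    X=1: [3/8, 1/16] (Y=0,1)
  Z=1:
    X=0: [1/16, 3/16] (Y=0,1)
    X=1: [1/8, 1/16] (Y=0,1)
0.0707 nats

Conditional mutual information: I(X;Y|Z) = H(X|Z) + H(Y|Z) - H(X,Y|Z)

H(Z) = 0.6853
H(X,Z) = 1.2820 → H(X|Z) = 0.5967
H(Y,Z) = 1.2820 → H(Y|Z) = 0.5967
H(X,Y,Z) = 1.8080 → H(X,Y|Z) = 1.1227

I(X;Y|Z) = 0.5967 + 0.5967 - 1.1227 = 0.0707 nats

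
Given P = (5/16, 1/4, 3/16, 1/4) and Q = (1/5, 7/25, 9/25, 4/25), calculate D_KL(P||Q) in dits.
0.0436 dits

KL divergence: D_KL(P||Q) = Σ p(x) log(p(x)/q(x))

Computing term by term:
  x=0: 5/16 × log_10[(5/16)/(1/5)] = 5/16 × 0.1938 = 0.0606
  x=1: 1/4 × log_10[(1/4)/(7/25)] = 1/4 × -0.0492 = -0.0123
  x=2: 3/16 × log_10[(3/16)/(9/25)] = 3/16 × -0.2833 = -0.0531
  x=3: 1/4 × log_10[(1/4)/(4/25)] = 1/4 × 0.1938 = 0.0485

D_KL(P||Q) = 0.0436 dits

Note: KL divergence is always non-negative and equals 0 iff P = Q.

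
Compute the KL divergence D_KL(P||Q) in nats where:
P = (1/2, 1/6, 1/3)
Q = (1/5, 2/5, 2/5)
0.2515 nats

KL divergence: D_KL(P||Q) = Σ p(x) log(p(x)/q(x))

Computing term by term:
  x=0: 1/2 × log_e[(1/2)/(1/5)] = 1/2 × 0.9163 = 0.4581
  x=1: 1/6 × log_e[(1/6)/(2/5)] = 1/6 × -0.8755 = -0.1459
  x=2: 1/3 × log_e[(1/3)/(2/5)] = 1/3 × -0.1823 = -0.0608

D_KL(P||Q) = 0.2515 nats

Note: KL divergence is always non-negative and equals 0 iff P = Q.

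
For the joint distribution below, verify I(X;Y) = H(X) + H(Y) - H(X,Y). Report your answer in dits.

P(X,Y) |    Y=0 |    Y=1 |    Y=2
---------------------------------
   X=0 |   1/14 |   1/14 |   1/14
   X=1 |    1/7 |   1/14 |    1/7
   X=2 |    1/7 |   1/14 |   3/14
I(X;Y) = 0.0066 dits

Mutual information has multiple equivalent forms:
- I(X;Y) = H(X) - H(X|Y)
- I(X;Y) = H(Y) - H(Y|X)
- I(X;Y) = H(X) + H(Y) - H(X,Y)

Computing all quantities:
H(X) = 0.4608, H(Y) = 0.4608, H(X,Y) = 0.9149
H(X|Y) = 0.4541, H(Y|X) = 0.4541

Verification:
H(X) - H(X|Y) = 0.4608 - 0.4541 = 0.0066
H(Y) - H(Y|X) = 0.4608 - 0.4541 = 0.0066
H(X) + H(Y) - H(X,Y) = 0.4608 + 0.4608 - 0.9149 = 0.0066

All forms give I(X;Y) = 0.0066 dits. ✓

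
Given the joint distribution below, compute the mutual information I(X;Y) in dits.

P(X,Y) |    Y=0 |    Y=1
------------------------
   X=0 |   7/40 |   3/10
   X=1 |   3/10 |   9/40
0.0090 dits

Mutual information: I(X;Y) = H(X) + H(Y) - H(X,Y)

Marginals:
P(X) = (19/40, 21/40), H(X) = 0.3005 dits
P(Y) = (19/40, 21/40), H(Y) = 0.3005 dits

Joint entropy: H(X,Y) = 0.5920 dits

I(X;Y) = 0.3005 + 0.3005 - 0.5920 = 0.0090 dits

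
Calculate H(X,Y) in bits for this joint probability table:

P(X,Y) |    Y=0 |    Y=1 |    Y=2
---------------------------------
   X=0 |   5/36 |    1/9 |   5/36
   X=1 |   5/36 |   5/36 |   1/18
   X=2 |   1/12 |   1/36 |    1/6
3.0393 bits

Joint entropy is H(X,Y) = -Σ_{x,y} p(x,y) log p(x,y).

Summing over all non-zero entries:
H(X,Y) = -[5/36·log_2(5/36) + 1/9·log_2(1/9) + 5/36·log_2(5/36) + 5/36·log_2(5/36) + 5/36·log_2(5/36) + 1/18·log_2(1/18) + 1/12·log_2(1/12) + 1/36·log_2(1/36) + 1/6·log_2(1/6)]
H(X,Y) = 3.0393 bits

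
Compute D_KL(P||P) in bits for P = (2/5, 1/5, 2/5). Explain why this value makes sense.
0.0000 bits

KL divergence satisfies the Gibbs inequality: D_KL(P||Q) ≥ 0 for all distributions P, Q.

D_KL(P||Q) = Σ p(x) log(p(x)/q(x))
Each term is p(x) × log_2(p(x)/p(x)) = p(x) × log_2(1) = 0, so the sum is 0.
D_KL(P||Q) = 0.0000 bits

When P = Q, the KL divergence is exactly 0, as there is no 'divergence' between identical distributions.

This non-negativity is a fundamental property: relative entropy cannot be negative because it measures how different Q is from P.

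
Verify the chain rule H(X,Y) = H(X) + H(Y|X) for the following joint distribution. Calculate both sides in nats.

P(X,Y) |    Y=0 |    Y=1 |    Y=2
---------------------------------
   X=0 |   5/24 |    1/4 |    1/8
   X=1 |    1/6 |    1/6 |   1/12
H(X,Y) = 1.7376, H(X) = 0.6792, H(Y|X) = 1.0584 (all in nats)

Chain rule: H(X,Y) = H(X) + H(Y|X)

Left side — joint entropy directly:
H(X,Y) = -Σ p(x,y) log p(x,y) = 1.7376 nats

Right side — compute H(Y|X) from the conditional distributions:
P(X) = (7/12, 5/12), so H(X) = 0.6792 nats
H(Y|X) = Σ_x P(X=x) · H(Y|X=x):
  P(Y|X=0) = (5/14, 3/7, 3/14), H(Y|X=0) = 1.0609, weight P(X=0) = 7/12
  P(Y|X=1) = (2/5, 2/5, 1/5), H(Y|X=1) = 1.0549, weight P(X=1) = 5/12
H(Y|X) = 1.0584 nats

H(X) + H(Y|X) = 0.6792 + 1.0584 = 1.7376 nats

Both sides equal 1.7376 nats. ✓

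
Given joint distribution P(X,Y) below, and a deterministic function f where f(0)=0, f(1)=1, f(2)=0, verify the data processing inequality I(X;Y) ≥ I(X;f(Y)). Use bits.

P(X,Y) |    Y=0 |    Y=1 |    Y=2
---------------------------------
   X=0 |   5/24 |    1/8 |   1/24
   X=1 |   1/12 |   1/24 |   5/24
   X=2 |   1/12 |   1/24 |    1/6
I(X;Y) = 0.1864, I(X;f(Y)) = 0.0402, inequality holds: 0.1864 ≥ 0.0402

Data Processing Inequality: For any Markov chain X → Y → Z, we have I(X;Y) ≥ I(X;Z).

Here Z = f(Y) is a deterministic function of Y, forming X → Y → Z.

Original I(X;Y) = 0.1864 bits

After applying f:
P(X,Z) where Z=f(Y):
- P(X,Z=0) = P(X,Y=0) + P(X,Y=2)
- P(X,Z=1) = P(X,Y=1)

I(X;Z) = I(X;f(Y)) = 0.0402 bits

Verification: 0.1864 ≥ 0.0402 ✓

Information cannot be created by processing; the function f can only lose information about X.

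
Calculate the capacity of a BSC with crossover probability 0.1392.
0.4179 bits

For a binary symmetric channel (BSC) with error probability p:
Capacity C = 1 - H(p) bits per symbol

where H(p) = -p log₂(p) - (1-p) log₂(1-p) is the binary entropy function.

H(0.1392) = 0.5821 bits
C = 1 - 0.5821 = 0.4179 bits per symbol

This means we can reliably transmit up to 0.4179 bits of information per channel use.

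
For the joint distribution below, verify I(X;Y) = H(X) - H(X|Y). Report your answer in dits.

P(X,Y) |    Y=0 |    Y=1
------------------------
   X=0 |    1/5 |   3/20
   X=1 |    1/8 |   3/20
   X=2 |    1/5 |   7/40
I(X;Y) = 0.0019 dits

Mutual information has multiple equivalent forms:
- I(X;Y) = H(X) - H(X|Y)
- I(X;Y) = H(Y) - H(Y|X)
- I(X;Y) = H(X) + H(Y) - H(X,Y)

Computing all quantities:
H(X) = 0.4735, H(Y) = 0.3005, H(X,Y) = 0.7721
H(X|Y) = 0.4716, H(Y|X) = 0.2986

Verification:
H(X) - H(X|Y) = 0.4735 - 0.4716 = 0.0019
H(Y) - H(Y|X) = 0.3005 - 0.2986 = 0.0019
H(X) + H(Y) - H(X,Y) = 0.4735 + 0.3005 - 0.7721 = 0.0019

All forms give I(X;Y) = 0.0019 dits. ✓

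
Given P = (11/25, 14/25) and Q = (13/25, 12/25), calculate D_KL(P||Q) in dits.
0.0056 dits

KL divergence: D_KL(P||Q) = Σ p(x) log(p(x)/q(x))

Computing term by term:
  x=0: 11/25 × log_10[(11/25)/(13/25)] = 11/25 × -0.0726 = -0.0319
  x=1: 14/25 × log_10[(14/25)/(12/25)] = 14/25 × 0.0669 = 0.0375

D_KL(P||Q) = 0.0056 dits

Note: KL divergence is always non-negative and equals 0 iff P = Q.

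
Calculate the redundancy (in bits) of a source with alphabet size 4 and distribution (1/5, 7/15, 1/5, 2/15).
0.1705 bits

Redundancy measures how far a source is from maximum entropy:
R = H_max - H(X)

Maximum entropy for 4 symbols: H_max = log_2(4) = 2.0000 bits
Actual entropy: H(X) = 1.8295 bits
Redundancy: R = 2.0000 - 1.8295 = 0.1705 bits

This redundancy represents potential for compression: the source could be compressed by 0.1705 bits per symbol.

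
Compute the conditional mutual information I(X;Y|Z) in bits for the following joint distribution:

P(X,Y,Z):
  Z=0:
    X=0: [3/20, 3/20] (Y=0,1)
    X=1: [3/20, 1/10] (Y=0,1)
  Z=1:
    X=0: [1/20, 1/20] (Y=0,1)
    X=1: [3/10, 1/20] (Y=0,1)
0.0408 bits

Conditional mutual information: I(X;Y|Z) = H(X|Z) + H(Y|Z) - H(X,Y|Z)

H(Z) = 0.9928
H(X,Z) = 1.8834 → H(X|Z) = 0.8906
H(Y,Z) = 1.8834 → H(Y|Z) = 0.8906
H(X,Y,Z) = 2.7332 → H(X,Y|Z) = 1.7404

I(X;Y|Z) = 0.8906 + 0.8906 - 1.7404 = 0.0408 bits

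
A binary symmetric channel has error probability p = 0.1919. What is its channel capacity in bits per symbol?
0.2946 bits

For a binary symmetric channel (BSC) with error probability p:
Capacity C = 1 - H(p) bits per symbol

where H(p) = -p log₂(p) - (1-p) log₂(1-p) is the binary entropy function.

H(0.1919) = 0.7054 bits
C = 1 - 0.7054 = 0.2946 bits per symbol

This means we can reliably transmit up to 0.2946 bits of information per channel use.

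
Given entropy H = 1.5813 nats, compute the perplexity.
4.8613

Perplexity is e^H (or exp(H) for natural log).

H = 1.5813 nats
Perplexity = e^1.5813 = 4.8613

Interpretation: The model's uncertainty is equivalent to choosing uniformly among 4.9 options.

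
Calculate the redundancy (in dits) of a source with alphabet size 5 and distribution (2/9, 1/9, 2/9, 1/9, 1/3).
0.0376 dits

Redundancy measures how far a source is from maximum entropy:
R = H_max - H(X)

Maximum entropy for 5 symbols: H_max = log_10(5) = 0.6990 dits
Actual entropy: H(X) = 0.6614 dits
Redundancy: R = 0.6990 - 0.6614 = 0.0376 dits

This redundancy represents potential for compression: the source could be compressed by 0.0376 dits per symbol.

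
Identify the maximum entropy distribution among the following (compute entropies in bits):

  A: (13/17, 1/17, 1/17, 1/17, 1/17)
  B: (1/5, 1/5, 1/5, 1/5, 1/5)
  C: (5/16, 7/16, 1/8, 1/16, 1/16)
B

For a discrete distribution over n outcomes, entropy is maximized by the uniform distribution.

Computing entropies:
H(A) = 1.2577 bits
H(B) = 2.3219 bits
H(C) = 1.9212 bits

The uniform distribution (where all probabilities equal 1/5) achieves the maximum entropy of log_2(5) = 2.3219 bits.

Distribution B has the highest entropy.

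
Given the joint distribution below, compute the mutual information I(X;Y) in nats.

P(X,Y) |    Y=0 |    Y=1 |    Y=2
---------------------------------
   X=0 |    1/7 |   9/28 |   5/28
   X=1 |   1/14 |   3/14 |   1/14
0.0053 nats

Mutual information: I(X;Y) = H(X) + H(Y) - H(X,Y)

Marginals:
P(X) = (9/14, 5/14), H(X) = 0.6518 nats
P(Y) = (3/14, 15/28, 1/4), H(Y) = 1.0110 nats

Joint entropy: H(X,Y) = 1.6575 nats

I(X;Y) = 0.6518 + 1.0110 - 1.6575 = 0.0053 nats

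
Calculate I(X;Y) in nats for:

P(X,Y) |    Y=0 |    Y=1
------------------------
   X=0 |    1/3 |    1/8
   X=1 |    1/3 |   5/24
0.0071 nats

Mutual information: I(X;Y) = H(X) + H(Y) - H(X,Y)

Marginals:
P(X) = (11/24, 13/24), H(X) = 0.6897 nats
P(Y) = (2/3, 1/3), H(Y) = 0.6365 nats

Joint entropy: H(X,Y) = 1.3191 nats

I(X;Y) = 0.6897 + 0.6365 - 1.3191 = 0.0071 nats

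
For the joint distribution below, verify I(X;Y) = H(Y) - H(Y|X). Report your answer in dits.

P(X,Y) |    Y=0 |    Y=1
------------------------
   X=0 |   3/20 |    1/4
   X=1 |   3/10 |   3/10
I(X;Y) = 0.0033 dits

Mutual information has multiple equivalent forms:
- I(X;Y) = H(X) - H(X|Y)
- I(X;Y) = H(Y) - H(Y|X)
- I(X;Y) = H(X) + H(Y) - H(X,Y)

Computing all quantities:
H(X) = 0.2923, H(Y) = 0.2989, H(X,Y) = 0.5878
H(X|Y) = 0.2890, H(Y|X) = 0.2955

Verification:
H(X) - H(X|Y) = 0.2923 - 0.2890 = 0.0033
H(Y) - H(Y|X) = 0.2989 - 0.2955 = 0.0033
H(X) + H(Y) - H(X,Y) = 0.2923 + 0.2989 - 0.5878 = 0.0033

All forms give I(X;Y) = 0.0033 dits. ✓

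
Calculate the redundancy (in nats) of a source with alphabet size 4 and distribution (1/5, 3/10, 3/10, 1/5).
0.0201 nats

Redundancy measures how far a source is from maximum entropy:
R = H_max - H(X)

Maximum entropy for 4 symbols: H_max = log_e(4) = 1.3863 nats
Actual entropy: H(X) = 1.3662 nats
Redundancy: R = 1.3863 - 1.3662 = 0.0201 nats

This redundancy represents potential for compression: the source could be compressed by 0.0201 nats per symbol.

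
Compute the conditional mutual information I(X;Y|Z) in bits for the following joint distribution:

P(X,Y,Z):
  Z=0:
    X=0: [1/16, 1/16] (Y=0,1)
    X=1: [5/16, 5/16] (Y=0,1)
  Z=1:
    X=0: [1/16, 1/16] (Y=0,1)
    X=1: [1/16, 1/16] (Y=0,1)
0.0000 bits

Conditional mutual information: I(X;Y|Z) = H(X|Z) + H(Y|Z) - H(X,Y|Z)

H(Z) = 0.8113
H(X,Z) = 1.5488 → H(X|Z) = 0.7375
H(Y,Z) = 1.8113 → H(Y|Z) = 1.0000
H(X,Y,Z) = 2.5488 → H(X,Y|Z) = 1.7375

I(X;Y|Z) = 0.7375 + 1.0000 - 1.7375 = 0.0000 bits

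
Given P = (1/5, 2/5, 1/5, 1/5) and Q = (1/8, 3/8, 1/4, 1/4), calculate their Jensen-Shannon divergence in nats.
0.0074 nats

Jensen-Shannon divergence is:
JSD(P||Q) = 0.5 × D_KL(P||M) + 0.5 × D_KL(Q||M)
where M = 0.5 × (P + Q) is the mixture distribution.

M = 0.5 × (1/5, 2/5, 1/5, 1/5) + 0.5 × (1/8, 3/8, 1/4, 1/4) = (0.1625, 0.3875, 9/40, 9/40)

D_KL(P||M) = 0.0071 nats
D_KL(Q||M) = 0.0076 nats

JSD(P||Q) = 0.5 × 0.0071 + 0.5 × 0.0076 = 0.0074 nats

Unlike KL divergence, JSD is symmetric and bounded: 0 ≤ JSD ≤ log(2).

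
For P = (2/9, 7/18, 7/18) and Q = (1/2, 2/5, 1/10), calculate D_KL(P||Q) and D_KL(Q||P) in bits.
D_KL(P||Q) = 0.4862, D_KL(Q||P) = 0.4053

KL divergence is not symmetric: D_KL(P||Q) ≠ D_KL(Q||P) in general.

D_KL(P||Q) = 0.4862 bits
D_KL(Q||P) = 0.4053 bits

No, they are not equal!

This asymmetry is why KL divergence is not a true distance metric.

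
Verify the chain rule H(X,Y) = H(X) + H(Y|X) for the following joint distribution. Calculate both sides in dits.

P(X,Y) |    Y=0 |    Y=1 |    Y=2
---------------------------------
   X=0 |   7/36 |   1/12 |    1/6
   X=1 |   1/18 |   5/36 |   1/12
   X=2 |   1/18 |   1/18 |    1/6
H(X,Y) = 0.9058, H(X) = 0.4656, H(Y|X) = 0.4402 (all in dits)

Chain rule: H(X,Y) = H(X) + H(Y|X)

Left side — joint entropy directly:
H(X,Y) = -Σ p(x,y) log p(x,y) = 0.9058 dits

Right side — compute H(Y|X) from the conditional distributions:
P(X) = (4/9, 5/18, 5/18), so H(X) = 0.4656 dits
H(Y|X) = Σ_x P(X=x) · H(Y|X=x):
  P(Y|X=0) = (7/16, 3/16, 3/8), H(Y|X=0) = 0.4531, weight P(X=0) = 4/9
  P(Y|X=1) = (1/5, 1/2, 3/10), H(Y|X=1) = 0.4472, weight P(X=1) = 5/18
  P(Y|X=2) = (1/5, 1/5, 3/5), H(Y|X=2) = 0.4127, weight P(X=2) = 5/18
H(Y|X) = 0.4402 dits

H(X) + H(Y|X) = 0.4656 + 0.4402 = 0.9058 dits

Both sides equal 0.9058 dits. ✓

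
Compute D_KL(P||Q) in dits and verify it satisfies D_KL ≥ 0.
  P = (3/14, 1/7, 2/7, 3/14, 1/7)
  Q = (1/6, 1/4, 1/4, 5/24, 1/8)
0.0161 dits

KL divergence satisfies the Gibbs inequality: D_KL(P||Q) ≥ 0 for all distributions P, Q.

D_KL(P||Q) = Σ p(x) log(p(x)/q(x))
Term by term:
  x=0: 3/14 × log_10[(3/14)/(1/6)] = 0.0234
  x=1: 1/7 × log_10[(1/7)/(1/4)] = -0.0347
  x=2: 2/7 × log_10[(2/7)/(1/4)] = 0.0166
  x=3: 3/14 × log_10[(3/14)/(5/24)] = 0.0026
  x=4: 1/7 × log_10[(1/7)/(1/8)] = 0.0083
D_KL(P||Q) = 0.0161 dits

D_KL(P||Q) = 0.0161 ≥ 0 ✓

This non-negativity is a fundamental property: relative entropy cannot be negative because it measures how different Q is from P.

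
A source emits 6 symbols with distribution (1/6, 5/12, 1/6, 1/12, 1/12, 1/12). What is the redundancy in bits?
0.3008 bits

Redundancy measures how far a source is from maximum entropy:
R = H_max - H(X)

Maximum entropy for 6 symbols: H_max = log_2(6) = 2.5850 bits
Actual entropy: H(X) = 2.2842 bits
Redundancy: R = 2.5850 - 2.2842 = 0.3008 bits

This redundancy represents potential for compression: the source could be compressed by 0.3008 bits per symbol.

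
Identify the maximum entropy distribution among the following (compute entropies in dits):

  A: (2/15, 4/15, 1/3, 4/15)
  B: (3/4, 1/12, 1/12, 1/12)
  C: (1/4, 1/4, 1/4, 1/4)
C

For a discrete distribution over n outcomes, entropy is maximized by the uniform distribution.

Computing entropies:
H(A) = 0.5819 dits
H(B) = 0.3635 dits
H(C) = 0.6021 dits

The uniform distribution (where all probabilities equal 1/4) achieves the maximum entropy of log_10(4) = 0.6021 dits.

Distribution C has the highest entropy.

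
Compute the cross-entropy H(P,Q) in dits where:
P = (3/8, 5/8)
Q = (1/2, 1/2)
0.3010 dits

Cross-entropy: H(P,Q) = -Σ p(x) log q(x)

Alternatively: H(P,Q) = H(P) + D_KL(P||Q)
H(P) = 0.2873 dits
D_KL(P||Q) = 0.0137 dits

H(P,Q) = 0.2873 + 0.0137 = 0.3010 dits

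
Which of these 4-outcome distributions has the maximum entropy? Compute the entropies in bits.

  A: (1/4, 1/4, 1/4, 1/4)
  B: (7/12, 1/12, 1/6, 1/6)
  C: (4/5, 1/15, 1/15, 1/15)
A

For a discrete distribution over n outcomes, entropy is maximized by the uniform distribution.

Computing entropies:
H(A) = 2.0000 bits
H(B) = 1.6140 bits
H(C) = 1.0389 bits

The uniform distribution (where all probabilities equal 1/4) achieves the maximum entropy of log_2(4) = 2.0000 bits.

Distribution A has the highest entropy.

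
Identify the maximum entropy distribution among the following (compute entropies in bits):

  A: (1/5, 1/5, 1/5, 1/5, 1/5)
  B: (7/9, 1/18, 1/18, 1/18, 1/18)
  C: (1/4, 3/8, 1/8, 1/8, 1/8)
A

For a discrete distribution over n outcomes, entropy is maximized by the uniform distribution.

Computing entropies:
H(A) = 2.3219 bits
H(B) = 1.2086 bits
H(C) = 2.1556 bits

The uniform distribution (where all probabilities equal 1/5) achieves the maximum entropy of log_2(5) = 2.3219 bits.

Distribution A has the highest entropy.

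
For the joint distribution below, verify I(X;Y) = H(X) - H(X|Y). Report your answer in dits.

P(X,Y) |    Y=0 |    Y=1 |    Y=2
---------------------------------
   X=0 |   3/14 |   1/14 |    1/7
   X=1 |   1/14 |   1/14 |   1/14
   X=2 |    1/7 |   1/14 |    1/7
I(X;Y) = 0.0066 dits

Mutual information has multiple equivalent forms:
- I(X;Y) = H(X) - H(X|Y)
- I(X;Y) = H(Y) - H(Y|X)
- I(X;Y) = H(X) + H(Y) - H(X,Y)

Computing all quantities:
H(X) = 0.4608, H(Y) = 0.4608, H(X,Y) = 0.9149
H(X|Y) = 0.4541, H(Y|X) = 0.4541

Verification:
H(X) - H(X|Y) = 0.4608 - 0.4541 = 0.0066
H(Y) - H(Y|X) = 0.4608 - 0.4541 = 0.0066
H(X) + H(Y) - H(X,Y) = 0.4608 + 0.4608 - 0.9149 = 0.0066

All forms give I(X;Y) = 0.0066 dits. ✓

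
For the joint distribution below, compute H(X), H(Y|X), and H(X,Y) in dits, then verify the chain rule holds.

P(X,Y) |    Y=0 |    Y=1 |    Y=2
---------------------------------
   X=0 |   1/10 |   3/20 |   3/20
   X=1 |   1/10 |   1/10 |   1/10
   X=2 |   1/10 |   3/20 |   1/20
H(X,Y) = 0.9358, H(X) = 0.4729, H(Y|X) = 0.4629 (all in dits)

Chain rule: H(X,Y) = H(X) + H(Y|X)

Left side — joint entropy directly:
H(X,Y) = -Σ p(x,y) log p(x,y) = 0.9358 dits

Right side — compute H(Y|X) from the conditional distributions:
P(X) = (2/5, 3/10, 3/10), so H(X) = 0.4729 dits
H(Y|X) = Σ_x P(X=x) · H(Y|X=x):
  P(Y|X=0) = (1/4, 3/8, 3/8), H(Y|X=0) = 0.4700, weight P(X=0) = 2/5
  P(Y|X=1) = (1/3, 1/3, 1/3), H(Y|X=1) = 0.4771, weight P(X=1) = 3/10
  P(Y|X=2) = (1/3, 1/2, 1/6), H(Y|X=2) = 0.4392, weight P(X=2) = 3/10
H(Y|X) = 0.4629 dits

H(X) + H(Y|X) = 0.4729 + 0.4629 = 0.9358 dits

Both sides equal 0.9358 dits. ✓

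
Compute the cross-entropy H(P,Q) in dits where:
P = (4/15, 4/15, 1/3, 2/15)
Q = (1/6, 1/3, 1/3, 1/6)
0.5975 dits

Cross-entropy: H(P,Q) = -Σ p(x) log q(x)

Alternatively: H(P,Q) = H(P) + D_KL(P||Q)
H(P) = 0.5819 dits
D_KL(P||Q) = 0.0157 dits

H(P,Q) = 0.5819 + 0.0157 = 0.5975 dits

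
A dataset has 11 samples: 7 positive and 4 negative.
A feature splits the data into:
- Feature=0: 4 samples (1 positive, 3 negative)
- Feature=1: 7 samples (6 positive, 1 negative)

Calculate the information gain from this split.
0.2741 bits

Information Gain = H(Y) - H(Y|Feature)

Before split:
P(positive) = 7/11 = 0.6364
H(Y) = 0.9457 bits

After split:
Feature=0: H = 0.8113 bits (weight = 4/11)
Feature=1: H = 0.5917 bits (weight = 7/11)
H(Y|Feature) = (4/11)×0.8113 + (7/11)×0.5917 = 0.6715 bits

Information Gain = 0.9457 - 0.6715 = 0.2741 bits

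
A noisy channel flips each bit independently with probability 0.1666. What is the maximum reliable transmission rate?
0.3501 bits

For a binary symmetric channel (BSC) with error probability p:
Capacity C = 1 - H(p) bits per symbol

where H(p) = -p log₂(p) - (1-p) log₂(1-p) is the binary entropy function.

H(0.1666) = 0.6499 bits
C = 1 - 0.6499 = 0.3501 bits per symbol

This means we can reliably transmit up to 0.3501 bits of information per channel use.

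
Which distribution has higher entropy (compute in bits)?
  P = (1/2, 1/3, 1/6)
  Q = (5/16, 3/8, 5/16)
Q

Computing entropies in bits:
H(P) = 1.4591
H(Q) = 1.5794

Distribution Q has higher entropy.

Intuition: The distribution closer to uniform (more spread out) has higher entropy.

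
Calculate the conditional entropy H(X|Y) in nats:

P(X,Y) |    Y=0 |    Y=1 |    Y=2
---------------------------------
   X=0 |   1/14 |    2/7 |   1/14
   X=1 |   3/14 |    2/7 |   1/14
0.6558 nats

Using the chain rule: H(X|Y) = H(X,Y) - H(Y)

First, compute H(X,Y) = 1.6115 nats

Marginal P(Y) = (2/7, 4/7, 1/7)
H(Y) = 0.9557 nats

H(X|Y) = H(X,Y) - H(Y) = 1.6115 - 0.9557 = 0.6558 nats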